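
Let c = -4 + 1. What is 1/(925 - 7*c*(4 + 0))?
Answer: 1/1009 ≈ 0.00099108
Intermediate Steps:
c = -3
1/(925 - 7*c*(4 + 0)) = 1/(925 - (-21)*(4 + 0)) = 1/(925 - (-21)*4) = 1/(925 - 7*(-12)) = 1/(925 + 84) = 1/1009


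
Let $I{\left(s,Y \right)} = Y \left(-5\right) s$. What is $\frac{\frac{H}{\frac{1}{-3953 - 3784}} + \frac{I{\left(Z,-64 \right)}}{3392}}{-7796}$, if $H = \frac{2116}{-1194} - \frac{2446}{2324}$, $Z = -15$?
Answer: $- \frac{267824524199}{95544766744} \approx -2.8031$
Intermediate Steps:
$H = - \frac{1959527}{693714}$ ($H = 2116 \left(- \frac{1}{1194}\right) - \frac{1223}{1162} = - \frac{1058}{597} - \frac{1223}{1162} = - \frac{1959527}{693714} \approx -2.8247$)
$I{\left(s,Y \right)} = - 5 Y s$
$\frac{\frac{H}{\frac{1}{-3953 - 3784}} + \frac{I{\left(Z,-64 \right)}}{3392}}{-7796} = \frac{- \frac{1959527}{693714 \frac{1}{-3953 - 3784}} + \frac{\left(-5\right) \left(-64\right) \left(-15\right)}{3392}}{-7796} = \left(- \frac{1959527}{693714 \frac{1}{-7737}} - \frac{75}{53}\right) \left(- \frac{1}{7796}\right) = \left(- \frac{1959527}{693714 \left(- \frac{1}{7737}\right)} - \frac{75}{53}\right) \left(- \frac{1}{7796}\right) = \left(\left(- \frac{1959527}{693714}\right) \left(-7737\right) - \frac{75}{53}\right) \left(- \frac{1}{7796}\right) = \left(\frac{5053620133}{231238} - \frac{75}{53}\right) \left(- \frac{1}{7796}\right) = \frac{267824524199}{12255614} \left(- \frac{1}{7796}\right) = - \frac{267824524199}{95544766744}$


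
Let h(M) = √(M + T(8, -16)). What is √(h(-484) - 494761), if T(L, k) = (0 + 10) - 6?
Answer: √(-494761 + 4*I*√30) ≈ 0.02 + 703.39*I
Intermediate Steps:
T(L, k) = 4 (T(L, k) = 10 - 6 = 4)
h(M) = √(4 + M) (h(M) = √(M + 4) = √(4 + M))
√(h(-484) - 494761) = √(√(4 - 484) - 494761) = √(√(-480) - 494761) = √(4*I*√30 - 494761) = √(-494761 + 4*I*√30)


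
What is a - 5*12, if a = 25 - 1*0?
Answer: -35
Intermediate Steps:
a = 25 (a = 25 + 0 = 25)
a - 5*12 = 25 - 5*12 = 25 - 60 = -35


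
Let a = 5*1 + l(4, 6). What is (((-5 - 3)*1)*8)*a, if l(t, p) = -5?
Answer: 0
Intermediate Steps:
a = 0 (a = 5*1 - 5 = 5 - 5 = 0)
(((-5 - 3)*1)*8)*a = (((-5 - 3)*1)*8)*0 = (-8*1*8)*0 = -8*8*0 = -64*0 = 0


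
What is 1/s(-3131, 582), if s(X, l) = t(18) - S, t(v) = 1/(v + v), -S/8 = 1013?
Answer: 36/291745 ≈ 0.00012340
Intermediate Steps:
S = -8104 (S = -8*1013 = -8104)
t(v) = 1/(2*v)
s(X, l) = 291745/36 (s(X, l) = (1/2)/18 - 1*(-8104) = (1/2)*(1/18) + 8104 = 1/36 + 8104 = 291745/36)
1/s(-3131, 582) = 1/(291745/36) = 36/291745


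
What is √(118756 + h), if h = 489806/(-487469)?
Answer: √28219277573783502/487469 ≈ 344.61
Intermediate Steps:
h = -489806/487469 (h = 489806*(-1/487469) = -489806/487469 ≈ -1.0048)
√(118756 + h) = √(118756 - 489806/487469) = √(57889378758/487469) = √28219277573783502/487469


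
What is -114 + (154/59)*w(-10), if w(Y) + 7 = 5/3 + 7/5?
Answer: -1864/15 ≈ -124.27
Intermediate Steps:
w(Y) = -59/15 (w(Y) = -7 + (5/3 + 7/5) = -7 + 46/15 = -59/15)
-114 + (154/59)*w(-10) = -114 + (154/59)*(-59/15) = -114 - 154/15 = -1864/15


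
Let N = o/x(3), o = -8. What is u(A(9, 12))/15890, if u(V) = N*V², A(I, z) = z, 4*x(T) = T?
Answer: -768/7945 ≈ -0.096665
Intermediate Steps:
x(T) = T/4
N = -32/3 (N = -8/((¼)*3) = -8/¾ = -8*4/3 = -32/3 ≈ -10.667)
u(V) = -32*V²/3
u(A(9, 12))/15890 = -32/3*12²/15890 = -32/3*144*(1/15890) = -1536*1/15890 = -768/7945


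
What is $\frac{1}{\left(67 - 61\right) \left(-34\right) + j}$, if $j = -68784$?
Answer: $- \frac{1}{68988} \approx -1.4495 \cdot 10^{-5}$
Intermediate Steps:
$\frac{1}{\left(67 - 61\right) \left(-34\right) + j} = \frac{1}{\left(67 - 61\right) \left(-34\right) - 68784} = \frac{1}{6 \left(-34\right) - 68784} = \frac{1}{-204 - 68784} = \frac{1}{-68988} = - \frac{1}{68988}$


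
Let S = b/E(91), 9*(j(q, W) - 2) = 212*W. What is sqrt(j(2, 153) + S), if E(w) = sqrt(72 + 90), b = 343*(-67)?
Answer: sqrt(129816 - 45962*sqrt(2))/6 ≈ 42.432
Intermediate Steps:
b = -22981
E(w) = 9*sqrt(2) (E(w) = sqrt(162) = 9*sqrt(2))
j(q, W) = 2 + 212*W/9 (j(q, W) = 2 + (212*W)/9 = 2 + 212*W/9)
S = -22981*sqrt(2)/18 ≈ -1805.6
sqrt(j(2, 153) + S) = sqrt((2 + (212/9)*153) - 22981*sqrt(2)/18) = sqrt((2 + 3604) - 22981*sqrt(2)/18) = sqrt(3606 - 22981*sqrt(2)/18)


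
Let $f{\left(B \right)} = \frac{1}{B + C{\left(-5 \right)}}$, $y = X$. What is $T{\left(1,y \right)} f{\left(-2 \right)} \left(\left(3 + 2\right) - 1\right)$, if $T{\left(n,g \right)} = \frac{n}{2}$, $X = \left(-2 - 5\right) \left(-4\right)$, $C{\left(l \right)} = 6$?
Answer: $\frac{1}{2} \approx 0.5$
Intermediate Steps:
$X = 28$ ($X = \left(-7\right) \left(-4\right) = 28$)
$y = 28$
$f{\left(B \right)} = \frac{1}{6 + B}$ ($f{\left(B \right)} = \frac{1}{B + 6} = \frac{1}{6 + B}$)
$T{\left(n,g \right)} = \frac{n}{2}$ ($T{\left(n,g \right)} = n \frac{1}{2} = \frac{n}{2}$)
$T{\left(1,y \right)} f{\left(-2 \right)} \left(\left(3 + 2\right) - 1\right) = \frac{\frac{1}{2} \cdot 1}{6 - 2} \left(\left(3 + 2\right) - 1\right) = \frac{1}{2 \cdot 4} \left(5 - 1\right) = \frac{1}{2} \cdot \frac{1}{4} \cdot 4 = \frac{1}{8} \cdot 4 = \frac{1}{2}$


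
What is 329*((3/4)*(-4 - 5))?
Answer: -8883/4 ≈ -2220.8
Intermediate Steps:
329*((3/4)*(-4 - 5)) = 329*((3*(1/4))*(-9)) = 329*((3/4)*(-9)) = 329*(-27/4) = -8883/4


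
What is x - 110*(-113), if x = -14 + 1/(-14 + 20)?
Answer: 74497/6 ≈ 12416.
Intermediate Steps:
x = -83/6 (x = -14 + 1/6 = -14 + ⅙ = -83/6 ≈ -13.833)
x - 110*(-113) = -83/6 - 110*(-113) = -83/6 + 12430 = 74497/6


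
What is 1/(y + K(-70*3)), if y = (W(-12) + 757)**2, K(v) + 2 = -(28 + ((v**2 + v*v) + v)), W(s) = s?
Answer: 1/467005 ≈ 2.1413e-6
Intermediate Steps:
K(v) = -30 - v - 2*v**2 (K(v) = -2 - (28 + ((v**2 + v*v) + v)) = -2 - (28 + ((v**2 + v**2) + v)) = -2 - (28 + (2*v**2 + v)) = -2 - (28 + (v + 2*v**2)) = -2 - (28 + v + 2*v**2) = -2 + (-28 - v - 2*v**2) = -30 - v - 2*v**2)
y = 555025 (y = (-12 + 757)**2 = 745**2 = 555025)
1/(y + K(-70*3)) = 1/(555025 + (-30 - (-70)*3 - 2*(-70*3)**2)) = 1/(555025 + (-30 - 1*(-210) - 2*(-210)**2)) = 1/(555025 + (-30 + 210 - 2*44100)) = 1/(555025 + (-30 + 210 - 88200)) = 1/(555025 - 88020) = 1/467005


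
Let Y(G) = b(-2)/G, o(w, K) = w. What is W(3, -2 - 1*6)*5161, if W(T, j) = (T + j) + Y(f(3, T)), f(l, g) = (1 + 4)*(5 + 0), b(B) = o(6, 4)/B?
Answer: -660608/25 ≈ -26424.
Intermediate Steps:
b(B) = 6/B
f(l, g) = 25 (f(l, g) = 5*5 = 25)
Y(G) = -3/G (Y(G) = (6/(-2))/G = (6*(-1/2))/G = -3/G)
W(T, j) = -3/25 + T + j (W(T, j) = (T + j) - 3/25 = -3/25 + T + j)
W(3, -2 - 1*6)*5161 = (-3/25 + 3 + (-2 - 1*6))*5161 = (-3/25 + 3 + (-2 - 6))*5161 = (-3/25 + 3 - 8)*5161 = -128/25*5161 = -660608/25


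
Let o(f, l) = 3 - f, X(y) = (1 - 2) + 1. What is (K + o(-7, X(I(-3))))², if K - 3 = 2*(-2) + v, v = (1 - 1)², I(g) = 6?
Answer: 81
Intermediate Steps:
X(y) = 0 (X(y) = -1 + 1 = 0)
v = 0 (v = 0² = 0)
K = -1 (K = 3 + (2*(-2) + 0) = 3 + (-4 + 0) = 3 - 4 = -1)
(K + o(-7, X(I(-3))))² = (-1 + (3 - 1*(-7)))² = (-1 + (3 + 7))² = (-1 + 10)² = 9² = 81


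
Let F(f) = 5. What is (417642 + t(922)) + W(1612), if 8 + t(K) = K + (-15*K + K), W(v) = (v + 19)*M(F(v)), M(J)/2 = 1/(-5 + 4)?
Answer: 402386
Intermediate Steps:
M(J) = -2 (M(J) = 2/(-5 + 4) = 2/(-1) = 2*(-1) = -2)
W(v) = -38 - 2*v (W(v) = (v + 19)*(-2) = (19 + v)*(-2) = -38 - 2*v)
t(K) = -8 - 13*K (t(K) = -8 + (K + (-15*K + K)) = -8 + (K - 14*K) = -8 - 13*K)
(417642 + t(922)) + W(1612) = (417642 + (-8 - 13*922)) + (-38 - 2*1612) = (417642 + (-8 - 11986)) + (-38 - 3224) = (417642 - 11994) - 3262 = 405648 - 3262 = 402386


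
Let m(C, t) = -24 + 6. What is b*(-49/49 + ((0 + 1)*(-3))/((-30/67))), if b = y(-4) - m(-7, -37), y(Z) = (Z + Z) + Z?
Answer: 171/5 ≈ 34.200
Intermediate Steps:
m(C, t) = -18
y(Z) = 3*Z (y(Z) = 2*Z + Z = 3*Z)
b = 6 (b = 3*(-4) - 1*(-18) = -12 + 18 = 6)
b*(-49/49 + ((0 + 1)*(-3))/((-30/67))) = 6*(-49/49 + ((0 + 1)*(-3))/((-30/67))) = 6*(-49*1/49 + (1*(-3))/((-30*1/67))) = 6*(-1 - 3/(-30/67)) = 6*(-1 - 3*(-67/30)) = 6*(-1 + 67/10) = 6*(57/10) = 171/5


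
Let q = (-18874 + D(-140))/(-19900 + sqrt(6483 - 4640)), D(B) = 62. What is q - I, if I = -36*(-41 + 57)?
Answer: 228475057232/396008157 + 18812*sqrt(1843)/396008157 ≈ 576.95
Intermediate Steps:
q = -18812/(-19900 + sqrt(1843)) (q = (-18874 + 62)/(-19900 + sqrt(6483 - 4640)) = -18812/(-19900 + sqrt(1843)) ≈ 0.94737)
I = -576 (I = -36*16 = -576)
q - I = (374358800/396008157 + 18812*sqrt(1843)/396008157) - 1*(-576) = (374358800/396008157 + 18812*sqrt(1843)/396008157) + 576 = 228475057232/396008157 + 18812*sqrt(1843)/396008157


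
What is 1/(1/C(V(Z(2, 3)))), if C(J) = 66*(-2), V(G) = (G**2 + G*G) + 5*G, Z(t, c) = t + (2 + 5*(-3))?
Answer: -132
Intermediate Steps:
Z(t, c) = -13 + t (Z(t, c) = t + (2 - 15) = t - 13 = -13 + t)
V(G) = 2*G**2 + 5*G (V(G) = (G**2 + G**2) + 5*G = 2*G**2 + 5*G)
C(J) = -132
1/(1/C(V(Z(2, 3)))) = 1/(1/(-132)) = 1/(-1/132) = -132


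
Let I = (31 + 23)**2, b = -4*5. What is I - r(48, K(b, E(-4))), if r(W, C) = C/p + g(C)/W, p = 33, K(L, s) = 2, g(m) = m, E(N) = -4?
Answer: 256599/88 ≈ 2915.9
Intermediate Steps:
b = -20
r(W, C) = C/33 + C/W
I = 2916 (I = 54**2 = 2916)
I - r(48, K(b, E(-4))) = 2916 - ((1/33)*2 + 2/48) = 2916 - (2/33 + 2*(1/48)) = 2916 - (2/33 + 1/24) = 2916 - 1*9/88 = 2916 - 9/88 = 256599/88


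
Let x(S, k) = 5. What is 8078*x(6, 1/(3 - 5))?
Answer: 40390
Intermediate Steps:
8078*x(6, 1/(3 - 5)) = 8078*5 = 40390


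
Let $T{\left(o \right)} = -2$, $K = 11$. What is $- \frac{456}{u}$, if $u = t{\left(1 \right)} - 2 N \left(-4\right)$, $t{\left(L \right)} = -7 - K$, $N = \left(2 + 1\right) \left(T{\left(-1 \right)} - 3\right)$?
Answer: $\frac{76}{23} \approx 3.3043$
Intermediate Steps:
$N = -15$ ($N = \left(2 + 1\right) \left(-2 - 3\right) = 3 \left(-5\right) = -15$)
$t{\left(L \right)} = -18$ ($t{\left(L \right)} = -7 - 11 = -18$)
$u = -138$ ($u = -18 - 2 \left(-15\right) \left(-4\right) = -18 - \left(-30\right) \left(-4\right) = -18 - 120 = -138$)
$- \frac{456}{u} = - \frac{456}{-138} = \left(-456\right) \left(- \frac{1}{138}\right) = \frac{76}{23}$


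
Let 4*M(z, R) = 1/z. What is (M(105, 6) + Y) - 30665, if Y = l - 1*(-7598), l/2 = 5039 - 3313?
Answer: -8238299/420 ≈ -19615.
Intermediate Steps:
l = 3452 (l = 2*(5039 - 3313) = 2*1726 = 3452)
Y = 11050 (Y = 3452 - 1*(-7598) = 3452 + 7598 = 11050)
M(z, R) = 1/(4*z)
(M(105, 6) + Y) - 30665 = ((¼)/105 + 11050) - 30665 = ((¼)*(1/105) + 11050) - 30665 = (1/420 + 11050) - 30665 = 4641001/420 - 30665 = -8238299/420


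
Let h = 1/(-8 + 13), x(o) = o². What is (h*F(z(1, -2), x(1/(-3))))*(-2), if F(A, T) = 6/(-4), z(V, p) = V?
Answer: ⅗ ≈ 0.60000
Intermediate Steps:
h = ⅕ (h = 1/5 = ⅕ ≈ 0.20000)
F(A, T) = -3/2 (F(A, T) = 6*(-¼) = -3/2)
(h*F(z(1, -2), x(1/(-3))))*(-2) = ((⅕)*(-3/2))*(-2) = -3/10*(-2) = ⅗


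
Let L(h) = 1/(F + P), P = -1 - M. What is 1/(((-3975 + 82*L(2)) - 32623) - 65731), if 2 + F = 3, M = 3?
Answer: -3/307069 ≈ -9.7698e-6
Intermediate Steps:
F = 1 (F = -2 + 3 = 1)
P = -4 (P = -1 - 1*3 = -1 - 3 = -4)
L(h) = -⅓ (L(h) = 1/(1 - 4) = 1/(-3) = -⅓)
1/(((-3975 + 82*L(2)) - 32623) - 65731) = 1/(((-3975 + 82*(-⅓)) - 32623) - 65731) = 1/(((-3975 - 82/3) - 32623) - 65731) = 1/((-12007/3 - 32623) - 65731) = 1/(-109876/3 - 65731) = 1/(-307069/3) = -3/307069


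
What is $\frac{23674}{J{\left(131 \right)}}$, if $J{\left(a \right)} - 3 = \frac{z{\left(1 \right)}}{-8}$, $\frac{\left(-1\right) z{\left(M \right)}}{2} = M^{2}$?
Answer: $\frac{94696}{13} \approx 7284.3$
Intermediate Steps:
$z{\left(M \right)} = - 2 M^{2}$
$J{\left(a \right)} = \frac{13}{4}$ ($J{\left(a \right)} = 3 + \frac{\left(-2\right) 1^{2}}{-8} = 3 + \left(-2\right) 1 \left(- \frac{1}{8}\right) = 3 - - \frac{1}{4} = 3 + \frac{1}{4} = \frac{13}{4}$)
$\frac{23674}{J{\left(131 \right)}} = \frac{23674}{\frac{13}{4}} = 23674 \cdot \frac{4}{13} = \frac{94696}{13}$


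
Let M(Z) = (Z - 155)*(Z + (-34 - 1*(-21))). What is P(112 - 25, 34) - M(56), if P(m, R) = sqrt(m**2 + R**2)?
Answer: 4257 + 5*sqrt(349) ≈ 4350.4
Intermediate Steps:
M(Z) = (-155 + Z)*(-13 + Z) (M(Z) = (-155 + Z)*(Z + (-34 + 21)) = (-155 + Z)*(Z - 13) = (-155 + Z)*(-13 + Z))
P(m, R) = sqrt(R**2 + m**2)
P(112 - 25, 34) - M(56) = sqrt(34**2 + (112 - 25)**2) - (2015 + 56**2 - 168*56) = sqrt(1156 + 87**2) - (2015 + 3136 - 9408) = sqrt(1156 + 7569) - 1*(-4257) = sqrt(8725) + 4257 = 5*sqrt(349) + 4257 = 4257 + 5*sqrt(349)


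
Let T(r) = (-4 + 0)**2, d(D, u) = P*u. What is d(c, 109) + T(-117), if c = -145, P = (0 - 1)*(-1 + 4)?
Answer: -311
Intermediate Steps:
P = -3 (P = -1*3 = -3)
d(D, u) = -3*u
T(r) = 16 (T(r) = (-4)**2 = 16)
d(c, 109) + T(-117) = -3*109 + 16 = -327 + 16 = -311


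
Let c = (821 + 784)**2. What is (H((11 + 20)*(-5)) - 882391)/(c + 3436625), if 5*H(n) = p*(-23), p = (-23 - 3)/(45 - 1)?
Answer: -97062711/661391500 ≈ -0.14676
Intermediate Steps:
p = -13/22 (p = -26/44 = -26*1/44 = -13/22 ≈ -0.59091)
c = 2576025 (c = 1605**2 = 2576025)
H(n) = 299/110 (H(n) = (-13/22*(-23))/5 = (1/5)*(299/22) = 299/110)
(H((11 + 20)*(-5)) - 882391)/(c + 3436625) = (299/110 - 882391)/(2576025 + 3436625) = -97062711/110/6012650 = -97062711/110*1/6012650 = -97062711/661391500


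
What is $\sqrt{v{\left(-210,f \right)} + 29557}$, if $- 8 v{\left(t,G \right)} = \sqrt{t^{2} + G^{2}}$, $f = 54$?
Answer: $\frac{\sqrt{118228 - 3 \sqrt{1306}}}{2} \approx 171.84$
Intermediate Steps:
$v{\left(t,G \right)} = - \frac{\sqrt{G^{2} + t^{2}}}{8}$ ($v{\left(t,G \right)} = - \frac{\sqrt{t^{2} + G^{2}}}{8} = - \frac{\sqrt{G^{2} + t^{2}}}{8}$)
$\sqrt{v{\left(-210,f \right)} + 29557} = \sqrt{- \frac{\sqrt{54^{2} + \left(-210\right)^{2}}}{8} + 29557} = \sqrt{- \frac{\sqrt{2916 + 44100}}{8} + 29557} = \sqrt{- \frac{\sqrt{47016}}{8} + 29557} = \sqrt{- \frac{6 \sqrt{1306}}{8} + 29557} = \sqrt{- \frac{3 \sqrt{1306}}{4} + 29557} = \sqrt{29557 - \frac{3 \sqrt{1306}}{4}}$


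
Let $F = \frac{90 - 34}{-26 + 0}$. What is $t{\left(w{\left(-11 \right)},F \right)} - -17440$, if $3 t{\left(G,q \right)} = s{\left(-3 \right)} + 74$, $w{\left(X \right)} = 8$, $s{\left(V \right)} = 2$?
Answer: $\frac{52396}{3} \approx 17465.0$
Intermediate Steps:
$F = - \frac{28}{13}$ ($F = \frac{56}{-26} = 56 \left(- \frac{1}{26}\right) = - \frac{28}{13} \approx -2.1538$)
$t{\left(G,q \right)} = \frac{76}{3}$ ($t{\left(G,q \right)} = \frac{2 + 74}{3} = \frac{1}{3} \cdot 76 = \frac{76}{3}$)
$t{\left(w{\left(-11 \right)},F \right)} - -17440 = \frac{76}{3} - -17440 = \frac{76}{3} + 17440 = \frac{52396}{3}$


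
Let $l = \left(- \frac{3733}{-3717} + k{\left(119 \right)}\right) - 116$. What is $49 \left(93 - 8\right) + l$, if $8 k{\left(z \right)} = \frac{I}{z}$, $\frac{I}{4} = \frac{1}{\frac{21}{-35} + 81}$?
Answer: $\frac{68585414381}{16934652} \approx 4050.0$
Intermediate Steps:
$I = \frac{10}{201}$ ($I = \frac{4}{\frac{21}{-35} + 81} = \frac{4}{21 \left(- \frac{1}{35}\right) + 81} = \frac{4}{- \frac{3}{5} + 81} = \frac{4}{\frac{402}{5}} = 4 \cdot \frac{5}{402} = \frac{10}{201} \approx 0.049751$)
$k{\left(z \right)} = \frac{5}{804 z}$ ($k{\left(z \right)} = \frac{\frac{10}{201} \frac{1}{z}}{8} = \frac{5}{804 z}$)
$l = - \frac{1947411199}{16934652}$ ($l = \left(- \frac{3733}{-3717} + \frac{5}{804 \cdot 119}\right) - 116 = \left(\left(-3733\right) \left(- \frac{1}{3717}\right) + \frac{5}{804} \cdot \frac{1}{119}\right) - 116 = \left(\frac{3733}{3717} + \frac{5}{95676}\right) - 116 = \frac{17008433}{16934652} - 116 = - \frac{1947411199}{16934652} \approx -115.0$)
$49 \left(93 - 8\right) + l = 49 \left(93 - 8\right) - \frac{1947411199}{16934652} = 49 \cdot 85 - \frac{1947411199}{16934652} = 4165 - \frac{1947411199}{16934652} = \frac{68585414381}{16934652}$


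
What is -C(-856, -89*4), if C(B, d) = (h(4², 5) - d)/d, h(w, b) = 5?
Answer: 361/356 ≈ 1.0140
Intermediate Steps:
C(B, d) = (5 - d)/d
-C(-856, -89*4) = -(5 - (-89)*4)/((-89*4)) = -(5 - 1*(-356))/(-356) = -(-1)*(5 + 356)/356 = -(-1)*361/356 = -1*(-361/356) = 361/356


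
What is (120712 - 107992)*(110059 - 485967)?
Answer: -4781549760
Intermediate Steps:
(120712 - 107992)*(110059 - 485967) = 12720*(-375908) = -4781549760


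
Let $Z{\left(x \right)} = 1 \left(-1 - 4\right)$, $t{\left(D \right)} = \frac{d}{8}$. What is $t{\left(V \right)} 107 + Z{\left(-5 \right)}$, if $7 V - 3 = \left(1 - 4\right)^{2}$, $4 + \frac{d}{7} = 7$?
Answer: $\frac{2207}{8} \approx 275.88$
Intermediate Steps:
$d = 21$ ($d = -28 + 7 \cdot 7 = -28 + 49 = 21$)
$V = \frac{12}{7}$ ($V = \frac{3}{7} + \frac{\left(1 - 4\right)^{2}}{7} = \frac{3}{7} + \frac{\left(-3\right)^{2}}{7} = \frac{3}{7} + \frac{1}{7} \cdot 9 = \frac{3}{7} + \frac{9}{7} = \frac{12}{7} \approx 1.7143$)
$t{\left(D \right)} = \frac{21}{8}$
$Z{\left(x \right)} = -5$ ($Z{\left(x \right)} = 1 \left(-5\right) = -5$)
$t{\left(V \right)} 107 + Z{\left(-5 \right)} = \frac{21}{8} \cdot 107 - 5 = \frac{2247}{8} - 5 = \frac{2207}{8}$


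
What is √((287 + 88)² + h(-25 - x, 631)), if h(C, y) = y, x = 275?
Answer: 2*√35314 ≈ 375.84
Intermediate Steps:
√((287 + 88)² + h(-25 - x, 631)) = √((287 + 88)² + 631) = √(375² + 631) = √(140625 + 631) = √141256 = 2*√35314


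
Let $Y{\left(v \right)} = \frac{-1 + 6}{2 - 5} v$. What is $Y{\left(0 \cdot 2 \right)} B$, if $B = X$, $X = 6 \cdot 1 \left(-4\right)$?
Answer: $0$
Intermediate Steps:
$Y{\left(v \right)} = - \frac{5 v}{3}$ ($Y{\left(v \right)} = \frac{5}{-3} v = 5 \left(- \frac{1}{3}\right) v = - \frac{5 v}{3}$)
$X = -24$ ($X = 6 \left(-4\right) = -24$)
$B = -24$
$Y{\left(0 \cdot 2 \right)} B = - \frac{5 \cdot 0 \cdot 2}{3} \left(-24\right) = \left(- \frac{5}{3}\right) 0 \left(-24\right) = 0 \left(-24\right) = 0$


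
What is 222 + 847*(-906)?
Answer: -767160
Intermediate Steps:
222 + 847*(-906) = 222 - 767382 = -767160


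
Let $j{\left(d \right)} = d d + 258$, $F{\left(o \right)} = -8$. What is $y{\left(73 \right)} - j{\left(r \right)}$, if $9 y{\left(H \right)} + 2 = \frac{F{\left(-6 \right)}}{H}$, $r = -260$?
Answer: $- \frac{44582860}{657} \approx -67858.0$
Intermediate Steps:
$j{\left(d \right)} = 258 + d^{2}$ ($j{\left(d \right)} = d^{2} + 258 = 258 + d^{2}$)
$y{\left(H \right)} = - \frac{2}{9} - \frac{8}{9 H}$ ($y{\left(H \right)} = - \frac{2}{9} + \frac{\left(-8\right) \frac{1}{H}}{9} = - \frac{2}{9} - \frac{8}{9 H}$)
$y{\left(73 \right)} - j{\left(r \right)} = \frac{2 \left(-4 - 73\right)}{9 \cdot 73} - \left(258 + \left(-260\right)^{2}\right) = \frac{2}{9} \cdot \frac{1}{73} \left(-4 - 73\right) - \left(258 + 67600\right) = \frac{2}{9} \cdot \frac{1}{73} \left(-77\right) - 67858 = - \frac{154}{657} - 67858 = - \frac{44582860}{657}$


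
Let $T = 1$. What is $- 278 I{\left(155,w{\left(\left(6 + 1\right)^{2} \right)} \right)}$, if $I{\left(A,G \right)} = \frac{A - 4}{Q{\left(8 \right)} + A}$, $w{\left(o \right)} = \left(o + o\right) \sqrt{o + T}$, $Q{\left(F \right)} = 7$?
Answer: $- \frac{20989}{81} \approx -259.12$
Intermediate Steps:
$w{\left(o \right)} = 2 o \sqrt{1 + o}$ ($w{\left(o \right)} = \left(o + o\right) \sqrt{o + 1} = 2 o \sqrt{1 + o}$)
$I{\left(A,G \right)} = \frac{-4 + A}{7 + A}$ ($I{\left(A,G \right)} = \frac{A - 4}{7 + A} = \frac{-4 + A}{7 + A}$)
$- 278 I{\left(155,w{\left(\left(6 + 1\right)^{2} \right)} \right)} = - 278 \frac{-4 + 155}{7 + 155} = - 278 \cdot \frac{1}{162} \cdot 151 = \left(-278\right) \frac{151}{162} = - \frac{20989}{81}$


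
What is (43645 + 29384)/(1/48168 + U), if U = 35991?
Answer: 3517660872/1733614489 ≈ 2.0291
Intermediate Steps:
(43645 + 29384)/(1/48168 + U) = (43645 + 29384)/(1/48168 + 35991) = 73029/(1/48168 + 35991) = 73029/(1733614489/48168) = 73029*(48168/1733614489) = 3517660872/1733614489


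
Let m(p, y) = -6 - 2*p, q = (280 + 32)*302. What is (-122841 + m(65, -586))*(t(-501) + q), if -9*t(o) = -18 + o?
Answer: -34783429565/3 ≈ -1.1594e+10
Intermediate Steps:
t(o) = 2 - o/9 (t(o) = -(-18 + o)/9 = 2 - o/9)
q = 94224 (q = 312*302 = 94224)
(-122841 + m(65, -586))*(t(-501) + q) = (-122841 + (-6 - 2*65))*((2 - 1/9*(-501)) + 94224) = (-122841 + (-6 - 130))*((2 + 167/3) + 94224) = (-122841 - 136)*(173/3 + 94224) = -122977*282845/3 = -34783429565/3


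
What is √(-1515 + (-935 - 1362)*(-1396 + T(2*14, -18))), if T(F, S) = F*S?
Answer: √4362785 ≈ 2088.7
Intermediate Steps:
√(-1515 + (-935 - 1362)*(-1396 + T(2*14, -18))) = √(-1515 + (-935 - 1362)*(-1396 + (2*14)*(-18))) = √(-1515 - 2297*(-1396 + 28*(-18))) = √(-1515 - 2297*(-1396 - 504)) = √(-1515 - 2297*(-1900)) = √(-1515 + 4364300) = √4362785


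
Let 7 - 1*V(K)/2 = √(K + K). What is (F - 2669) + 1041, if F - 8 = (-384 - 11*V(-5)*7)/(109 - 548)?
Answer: -709718/439 - 154*I*√10/439 ≈ -1616.7 - 1.1093*I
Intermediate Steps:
V(K) = 14 - 2*√2*√K (V(K) = 14 - 2*√(K + K) = 14 - 2*√2*√K)
F = 4974/439 - 154*I*√10/439 (F = 8 + (-384 - 11*(14 - 2*√2*√(-5))*7)/(109 - 548) = 8 + (-384 - 11*(14 - 2*√2*I*√5)*7)/(-439) = 8 + (-384 - 11*(14 - 2*I*√10)*7)*(-1/439) = 8 + (-384 + (-154 + 22*I*√10)*7)*(-1/439) = 8 + (-384 + (-1078 + 154*I*√10))*(-1/439) = 8 + (-1462 + 154*I*√10)*(-1/439) = 8 + (1462/439 - 154*I*√10/439) = 4974/439 - 154*I*√10/439 ≈ 11.33 - 1.1093*I)
(F - 2669) + 1041 = ((4974/439 - 154*I*√10/439) - 2669) + 1041 = (-1166717/439 - 154*I*√10/439) + 1041 = -709718/439 - 154*I*√10/439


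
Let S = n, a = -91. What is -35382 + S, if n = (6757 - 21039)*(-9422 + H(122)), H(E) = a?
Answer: 135829284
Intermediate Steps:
H(E) = -91
n = 135864666 (n = (6757 - 21039)*(-9422 - 91) = -14282*(-9513) = 135864666)
S = 135864666
-35382 + S = -35382 + 135864666 = 135829284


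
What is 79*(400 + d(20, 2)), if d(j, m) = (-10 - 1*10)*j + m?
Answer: 158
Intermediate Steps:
d(j, m) = m - 20*j (d(j, m) = (-10 - 10)*j + m = -20*j + m = m - 20*j)
79*(400 + d(20, 2)) = 79*(400 + (2 - 20*20)) = 79*(400 + (2 - 400)) = 79*(400 - 398) = 79*2 = 158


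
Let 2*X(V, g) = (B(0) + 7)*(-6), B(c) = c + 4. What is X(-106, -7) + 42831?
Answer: 42798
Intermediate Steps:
B(c) = 4 + c
X(V, g) = -33 (X(V, g) = (((4 + 0) + 7)*(-6))/2 = ((4 + 7)*(-6))/2 = (11*(-6))/2 = (½)*(-66) = -33)
X(-106, -7) + 42831 = -33 + 42831 = 42798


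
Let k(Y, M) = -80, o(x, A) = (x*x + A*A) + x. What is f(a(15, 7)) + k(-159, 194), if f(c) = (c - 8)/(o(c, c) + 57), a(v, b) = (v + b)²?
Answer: -37523764/469053 ≈ -79.999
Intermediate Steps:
o(x, A) = x + A² + x² (o(x, A) = (x² + A²) + x = (A² + x²) + x = x + A² + x²)
a(v, b) = (b + v)²
f(c) = (-8 + c)/(57 + c + 2*c²) (f(c) = (c - 8)/((c + c² + c²) + 57) = (-8 + c)/((c + 2*c²) + 57) = (-8 + c)/(57 + c + 2*c²))
f(a(15, 7)) + k(-159, 194) = (-8 + (7 + 15)²)/(57 + (7 + 15)² + 2*((7 + 15)²)²) - 80 = (-8 + 22²)/(57 + 22² + 2*(22²)²) - 80 = (-8 + 484)/(57 + 484 + 2*484²) - 80 = 476/(57 + 484 + 2*234256) - 80 = 476/(57 + 484 + 468512) - 80 = 476/469053 - 80 = -37523764/469053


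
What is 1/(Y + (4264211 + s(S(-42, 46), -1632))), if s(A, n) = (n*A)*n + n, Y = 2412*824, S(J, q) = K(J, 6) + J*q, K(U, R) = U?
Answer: -1/5251348909 ≈ -1.9043e-10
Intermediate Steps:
S(J, q) = J + J*q
Y = 1987488
s(A, n) = n + A*n² (s(A, n) = (A*n)*n + n = A*n² + n = n + A*n²)
1/(Y + (4264211 + s(S(-42, 46), -1632))) = 1/(1987488 + (4264211 - 1632*(1 - 42*(1 + 46)*(-1632)))) = 1/(1987488 + (4264211 - 1632*(1 - 42*47*(-1632)))) = 1/(1987488 + (4264211 - 1632*(1 - 1974*(-1632)))) = 1/(1987488 + (4264211 - 1632*(1 + 3221568))) = 1/(1987488 + (4264211 - 1632*3221569)) = 1/(1987488 + (4264211 - 5257600608)) = 1/(1987488 - 5253336397) = 1/(-5251348909) = -1/5251348909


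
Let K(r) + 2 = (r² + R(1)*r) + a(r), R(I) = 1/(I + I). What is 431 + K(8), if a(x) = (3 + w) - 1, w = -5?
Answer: 494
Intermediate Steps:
R(I) = 1/(2*I)
a(x) = -3 (a(x) = (3 - 5) - 1 = -2 - 1 = -3)
K(r) = -5 + r² + r/2 (K(r) = -2 + ((r² + ((½)/1)*r) - 3) = -2 + ((r² + ((½)*1)*r) - 3) = -2 + ((r² + r/2) - 3) = -2 + (-3 + r² + r/2) = -5 + r² + r/2)
431 + K(8) = 431 + (-5 + 8² + (½)*8) = 431 + (-5 + 64 + 4) = 431 + 63 = 494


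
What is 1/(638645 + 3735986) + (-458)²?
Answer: 917640097085/4374631 ≈ 2.0976e+5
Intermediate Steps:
1/(638645 + 3735986) + (-458)² = 1/4374631 + 209764 = 917640097085/4374631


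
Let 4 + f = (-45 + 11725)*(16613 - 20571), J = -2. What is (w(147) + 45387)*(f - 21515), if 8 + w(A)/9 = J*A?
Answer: -1973482169571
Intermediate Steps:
f = -46229444 (f = -4 + (-45 + 11725)*(16613 - 20571) = -4 + 11680*(-3958) = -4 - 46229440 = -46229444)
w(A) = -72 - 18*A (w(A) = -72 + 9*(-2*A) = -72 - 18*A)
(w(147) + 45387)*(f - 21515) = ((-72 - 18*147) + 45387)*(-46229444 - 21515) = ((-72 - 2646) + 45387)*(-46250959) = (-2718 + 45387)*(-46250959) = 42669*(-46250959) = -1973482169571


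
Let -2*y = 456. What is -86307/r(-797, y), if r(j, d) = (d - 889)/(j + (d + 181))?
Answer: -72843108/1117 ≈ -65213.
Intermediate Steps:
y = -228 (y = -½*456 = -228)
r(j, d) = (-889 + d)/(181 + d + j) (r(j, d) = (-889 + d)/(j + (181 + d)) = (-889 + d)/(181 + d + j))
-86307/r(-797, y) = -86307*(181 - 228 - 797)/(-889 - 228) = -86307/(-1117/(-844)) = -86307/((-1/844*(-1117))) = -86307/1117/844 = -86307*844/1117 = -72843108/1117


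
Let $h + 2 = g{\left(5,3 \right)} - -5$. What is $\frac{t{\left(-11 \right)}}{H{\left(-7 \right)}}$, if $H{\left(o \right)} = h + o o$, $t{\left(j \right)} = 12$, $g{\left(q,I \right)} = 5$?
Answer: $\frac{4}{19} \approx 0.21053$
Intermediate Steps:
$h = 8$ ($h = -2 + \left(5 - -5\right) = -2 + \left(5 + 5\right) = -2 + 10 = 8$)
$H{\left(o \right)} = 8 + o^{2}$ ($H{\left(o \right)} = 8 + o o = 8 + o^{2}$)
$\frac{t{\left(-11 \right)}}{H{\left(-7 \right)}} = \frac{12}{8 + \left(-7\right)^{2}} = \frac{12}{8 + 49} = \frac{12}{57} = 12 \cdot \frac{1}{57} = \frac{4}{19}$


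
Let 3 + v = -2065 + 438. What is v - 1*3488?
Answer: -5118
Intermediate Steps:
v = -1630 (v = -3 + (-2065 + 438) = -3 - 1627 = -1630)
v - 1*3488 = -1630 - 1*3488 = -1630 - 3488 = -5118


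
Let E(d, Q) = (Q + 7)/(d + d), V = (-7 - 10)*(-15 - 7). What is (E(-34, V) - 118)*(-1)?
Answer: 8405/68 ≈ 123.60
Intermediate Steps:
V = 374 (V = -17*(-22) = 374)
E(d, Q) = (7 + Q)/(2*d) (E(d, Q) = (7 + Q)/((2*d)) = (7 + Q)*(1/(2*d)) = (7 + Q)/(2*d))
(E(-34, V) - 118)*(-1) = ((1/2)*(7 + 374)/(-34) - 118)*(-1) = ((1/2)*(-1/34)*381 - 118)*(-1) = (-381/68 - 118)*(-1) = -8405/68*(-1) = 8405/68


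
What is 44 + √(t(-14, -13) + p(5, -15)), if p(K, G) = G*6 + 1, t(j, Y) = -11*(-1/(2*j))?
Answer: 44 + I*√17521/14 ≈ 44.0 + 9.4548*I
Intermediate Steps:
t(j, Y) = 11/(2*j) (t(j, Y) = -11*(-1/(2*j)) = -(-11)/(2*j) = 11/(2*j))
p(K, G) = 1 + 6*G (p(K, G) = 6*G + 1 = 1 + 6*G)
44 + √(t(-14, -13) + p(5, -15)) = 44 + √((11/2)/(-14) + (1 + 6*(-15))) = 44 + √((11/2)*(-1/14) + (1 - 90)) = 44 + √(-11/28 - 89) = 44 + √(-2503/28) = 44 + I*√17521/14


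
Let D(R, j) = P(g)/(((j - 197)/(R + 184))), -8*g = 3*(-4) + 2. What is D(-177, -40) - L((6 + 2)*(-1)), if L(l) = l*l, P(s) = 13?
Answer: -15259/237 ≈ -64.384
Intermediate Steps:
g = 5/4 (g = -(3*(-4) + 2)/8 = -(-12 + 2)/8 = -⅛*(-10) = 5/4 ≈ 1.2500)
D(R, j) = 13*(184 + R)/(-197 + j) (D(R, j) = 13/(((j - 197)/(R + 184))) = 13/(((-197 + j)/(184 + R))) = 13*((184 + R)/(-197 + j)) = 13*(184 + R)/(-197 + j))
L(l) = l²
D(-177, -40) - L((6 + 2)*(-1)) = 13*(184 - 177)/(-197 - 40) - ((6 + 2)*(-1))² = 13*7/(-237) - (8*(-1))² = 13*(-1/237)*7 - 1*(-8)² = -91/237 - 1*64 = -91/237 - 64 = -15259/237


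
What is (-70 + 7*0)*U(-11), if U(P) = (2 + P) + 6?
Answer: 210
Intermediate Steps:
U(P) = 8 + P
(-70 + 7*0)*U(-11) = (-70 + 7*0)*(8 - 11) = (-70 + 0)*(-3) = -70*(-3) = 210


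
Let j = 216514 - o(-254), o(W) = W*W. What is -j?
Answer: -151998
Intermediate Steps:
o(W) = W²
j = 151998 (j = 216514 - 1*(-254)² = 216514 - 1*64516 = 216514 - 64516 = 151998)
-j = -1*151998 = -151998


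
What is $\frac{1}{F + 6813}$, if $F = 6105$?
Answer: $\frac{1}{12918} \approx 7.7411 \cdot 10^{-5}$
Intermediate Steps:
$\frac{1}{F + 6813} = \frac{1}{6105 + 6813} = \frac{1}{12918}$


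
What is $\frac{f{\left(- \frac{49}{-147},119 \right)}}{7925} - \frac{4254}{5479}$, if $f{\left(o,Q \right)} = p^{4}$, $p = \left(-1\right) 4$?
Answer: $- \frac{32310326}{43421075} \approx -0.74412$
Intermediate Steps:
$p = -4$
$f{\left(o,Q \right)} = 256$ ($f{\left(o,Q \right)} = \left(-4\right)^{4} = 256$)
$\frac{f{\left(- \frac{49}{-147},119 \right)}}{7925} - \frac{4254}{5479} = \frac{256}{7925} - \frac{4254}{5479} = - \frac{32310326}{43421075}$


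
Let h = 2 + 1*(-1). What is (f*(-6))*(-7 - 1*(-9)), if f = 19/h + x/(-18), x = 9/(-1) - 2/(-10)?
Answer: -3508/15 ≈ -233.87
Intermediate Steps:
x = -44/5 (x = 9*(-1) - 2*(-⅒) = -9 + ⅕ = -44/5 ≈ -8.8000)
h = 1 (h = 2 - 1 = 1)
f = 877/45 (f = 19/1 - 44/5/(-18) = 19*1 - 44/5*(-1/18) = 19 + 22/45 = 877/45 ≈ 19.489)
(f*(-6))*(-7 - 1*(-9)) = ((877/45)*(-6))*(-7 - 1*(-9)) = -1754*(-7 + 9)/15 = -1754/15*2 = -3508/15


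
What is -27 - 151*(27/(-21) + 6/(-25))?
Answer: 35592/175 ≈ 203.38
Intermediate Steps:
-27 - 151*(27/(-21) + 6/(-25)) = -27 - 151*(27*(-1/21) + 6*(-1/25)) = -27 - 151*(-9/7 - 6/25) = -27 - 151*(-267/175) = -27 + 40317/175 = 35592/175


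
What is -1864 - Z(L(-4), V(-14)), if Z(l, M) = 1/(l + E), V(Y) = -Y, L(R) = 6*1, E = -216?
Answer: -391439/210 ≈ -1864.0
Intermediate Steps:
L(R) = 6
Z(l, M) = 1/(-216 + l) (Z(l, M) = 1/(l - 216) = 1/(-216 + l))
-1864 - Z(L(-4), V(-14)) = -1864 - 1/(-216 + 6) = -1864 - 1/(-210) = -1864 - 1*(-1/210) = -1864 + 1/210 = -391439/210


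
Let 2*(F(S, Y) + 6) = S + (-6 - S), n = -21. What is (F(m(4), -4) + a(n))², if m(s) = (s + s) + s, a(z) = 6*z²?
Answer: 6953769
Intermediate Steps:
m(s) = 3*s (m(s) = 2*s + s = 3*s)
F(S, Y) = -9 (F(S, Y) = -6 + (S + (-6 - S))/2 = -6 + (½)*(-6) = -6 - 3 = -9)
(F(m(4), -4) + a(n))² = (-9 + 6*(-21)²)² = (-9 + 6*441)² = (-9 + 2646)² = 2637² = 6953769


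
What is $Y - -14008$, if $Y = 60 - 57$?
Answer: $14011$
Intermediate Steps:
$Y = 3$
$Y - -14008 = 3 - -14008 = 3 + 14008 = 14011$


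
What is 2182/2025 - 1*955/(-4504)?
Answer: 11761603/9120600 ≈ 1.2896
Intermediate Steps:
2182/2025 - 1*955/(-4504) = 2182*(1/2025) - 955*(-1/4504) = 2182/2025 + 955/4504 = 11761603/9120600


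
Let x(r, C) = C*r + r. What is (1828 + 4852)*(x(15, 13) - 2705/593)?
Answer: 813791000/593 ≈ 1.3723e+6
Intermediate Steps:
x(r, C) = r + C*r
(1828 + 4852)*(x(15, 13) - 2705/593) = (1828 + 4852)*(15*(1 + 13) - 2705/593) = 6680*(15*14 - 2705*1/593) = 6680*(210 - 2705/593) = 6680*(121825/593) = 813791000/593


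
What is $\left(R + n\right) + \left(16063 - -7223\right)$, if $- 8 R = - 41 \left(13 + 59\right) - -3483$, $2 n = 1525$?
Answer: $\frac{191857}{8} \approx 23982.0$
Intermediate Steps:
$n = \frac{1525}{2}$ ($n = \frac{1}{2} \cdot 1525 = \frac{1525}{2} \approx 762.5$)
$R = - \frac{531}{8}$ ($R = - \frac{- 41 \left(13 + 59\right) - -3483}{8} = - \frac{\left(-41\right) 72 + 3483}{8} = - \frac{-2952 + 3483}{8} = \left(- \frac{1}{8}\right) 531 = - \frac{531}{8} \approx -66.375$)
$\left(R + n\right) + \left(16063 - -7223\right) = \left(- \frac{531}{8} + \frac{1525}{2}\right) + \left(16063 - -7223\right) = \frac{5569}{8} + \left(16063 + 7223\right) = \frac{5569}{8} + 23286 = \frac{191857}{8}$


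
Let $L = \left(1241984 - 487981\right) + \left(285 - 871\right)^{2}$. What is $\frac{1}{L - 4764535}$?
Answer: $- \frac{1}{3667136} \approx -2.7269 \cdot 10^{-7}$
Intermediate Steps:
$L = 1097399$ ($L = \left(1241984 - 487981\right) + \left(-586\right)^{2} = 754003 + 343396 = 1097399$)
$\frac{1}{L - 4764535} = \frac{1}{1097399 - 4764535} = \frac{1}{-3667136} = - \frac{1}{3667136}$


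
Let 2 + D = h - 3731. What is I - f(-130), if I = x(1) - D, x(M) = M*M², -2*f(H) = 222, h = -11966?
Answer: 15811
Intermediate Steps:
f(H) = -111 (f(H) = -½*222 = -111)
x(M) = M³
D = -15699 (D = -2 + (-11966 - 3731) = -2 - 15697 = -15699)
I = 15700 (I = 1³ - 1*(-15699) = 1 + 15699 = 15700)
I - f(-130) = 15700 - 1*(-111) = 15700 + 111 = 15811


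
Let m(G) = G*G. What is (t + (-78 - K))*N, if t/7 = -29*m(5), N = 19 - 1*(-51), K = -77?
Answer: -355320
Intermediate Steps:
m(G) = G²
N = 70 (N = 19 + 51 = 70)
t = -5075 (t = 7*(-29*5²) = 7*(-29*25) = 7*(-725) = -5075)
(t + (-78 - K))*N = (-5075 + (-78 - 1*(-77)))*70 = (-5075 + (-78 + 77))*70 = (-5075 - 1)*70 = -5076*70 = -355320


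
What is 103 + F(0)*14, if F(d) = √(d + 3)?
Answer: 103 + 14*√3 ≈ 127.25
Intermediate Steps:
F(d) = √(3 + d)
103 + F(0)*14 = 103 + √(3 + 0)*14 = 103 + √3*14 = 103 + 14*√3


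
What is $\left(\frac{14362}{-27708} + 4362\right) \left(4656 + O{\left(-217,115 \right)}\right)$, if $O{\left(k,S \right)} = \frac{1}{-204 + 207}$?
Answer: $\frac{844062395023}{41562} \approx 2.0309 \cdot 10^{7}$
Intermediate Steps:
$O{\left(k,S \right)} = \frac{1}{3}$
$\left(\frac{14362}{-27708} + 4362\right) \left(4656 + O{\left(-217,115 \right)}\right) = \left(\frac{14362}{-27708} + 4362\right) \left(4656 + \frac{1}{3}\right) = \left(14362 \left(- \frac{1}{27708}\right) + 4362\right) \frac{13969}{3} = \left(- \frac{7181}{13854} + 4362\right) \frac{13969}{3} = \frac{60423967}{13854} \cdot \frac{13969}{3} = \frac{844062395023}{41562}$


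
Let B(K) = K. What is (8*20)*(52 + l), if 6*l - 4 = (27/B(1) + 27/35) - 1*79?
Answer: 49424/7 ≈ 7060.6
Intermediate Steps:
l = -551/70 (l = ⅔ + ((27/1 + 27/35) - 1*79)/6 = ⅔ + ((27*1 + 27*(1/35)) - 79)/6 = ⅔ + ((27 + 27/35) - 79)/6 = ⅔ + (972/35 - 79)/6 = ⅔ + (⅙)*(-1793/35) = ⅔ - 1793/210 = -551/70 ≈ -7.8714)
(8*20)*(52 + l) = (8*20)*(52 - 551/70) = 160*(3089/70) = 49424/7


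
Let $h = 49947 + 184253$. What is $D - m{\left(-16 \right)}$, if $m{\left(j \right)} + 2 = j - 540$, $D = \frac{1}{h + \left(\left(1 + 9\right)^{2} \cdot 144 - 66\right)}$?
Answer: $\frac{138681973}{248534} \approx 558.0$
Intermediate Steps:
$h = 234200$
$D = \frac{1}{248534}$ ($D = \frac{1}{234200 + \left(\left(1 + 9\right)^{2} \cdot 144 - 66\right)} = \frac{1}{234200 - \left(66 - 10^{2} \cdot 144\right)} = \frac{1}{234200 + \left(100 \cdot 144 - 66\right)} = \frac{1}{234200 + \left(14400 - 66\right)} = \frac{1}{234200 + 14334} = \frac{1}{248534} \approx 4.0236 \cdot 10^{-6}$)
$m{\left(j \right)} = -542 + j$ ($m{\left(j \right)} = -2 + \left(j - 540\right) = -2 + \left(-540 + j\right) = -542 + j$)
$D - m{\left(-16 \right)} = \frac{1}{248534} - \left(-542 - 16\right) = \frac{1}{248534} - -558 = \frac{1}{248534} + 558 = \frac{138681973}{248534}$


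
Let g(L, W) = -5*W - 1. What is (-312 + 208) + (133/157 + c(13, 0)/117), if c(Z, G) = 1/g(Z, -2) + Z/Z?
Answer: -17051765/165321 ≈ -103.14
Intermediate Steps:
g(L, W) = -1 - 5*W
c(Z, G) = 10/9 (c(Z, G) = 1/(-1 - 5*(-2)) + Z/Z = 1/(-1 + 10) + 1 = 1/9 + 1 = 10/9)
(-312 + 208) + (133/157 + c(13, 0)/117) = (-312 + 208) + (133/157 + (10/9)/117) = -104 + (133*(1/157) + (10/9)*(1/117)) = -104 + (133/157 + 10/1053) = -104 + 141619/165321 = -17051765/165321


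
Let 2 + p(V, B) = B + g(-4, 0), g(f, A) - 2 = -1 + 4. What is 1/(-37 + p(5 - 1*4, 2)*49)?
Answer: 1/208 ≈ 0.0048077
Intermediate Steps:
g(f, A) = 5 (g(f, A) = 2 + (-1 + 4) = 2 + 3 = 5)
p(V, B) = 3 + B (p(V, B) = -2 + (B + 5) = -2 + (5 + B) = 3 + B)
1/(-37 + p(5 - 1*4, 2)*49) = 1/(-37 + (3 + 2)*49) = 1/(-37 + 5*49) = 1/(-37 + 245) = 1/208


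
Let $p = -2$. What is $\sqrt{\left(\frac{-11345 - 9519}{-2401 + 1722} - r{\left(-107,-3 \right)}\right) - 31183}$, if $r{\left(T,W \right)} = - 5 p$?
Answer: $\frac{i \sqrt{14367085257}}{679} \approx 176.53 i$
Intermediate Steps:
$r{\left(T,W \right)} = 10$ ($r{\left(T,W \right)} = \left(-5\right) \left(-2\right) = 10$)
$\sqrt{\left(\frac{-11345 - 9519}{-2401 + 1722} - r{\left(-107,-3 \right)}\right) - 31183} = \sqrt{\left(\frac{-11345 - 9519}{-2401 + 1722} - 10\right) - 31183} = \sqrt{\left(- \frac{20864}{-679} - 10\right) - 31183} = \sqrt{\left(\left(-20864\right) \left(- \frac{1}{679}\right) - 10\right) - 31183} = \sqrt{\left(\frac{20864}{679} - 10\right) - 31183} = \sqrt{\frac{14074}{679} - 31183} = \sqrt{- \frac{21159183}{679}} = \frac{i \sqrt{14367085257}}{679}$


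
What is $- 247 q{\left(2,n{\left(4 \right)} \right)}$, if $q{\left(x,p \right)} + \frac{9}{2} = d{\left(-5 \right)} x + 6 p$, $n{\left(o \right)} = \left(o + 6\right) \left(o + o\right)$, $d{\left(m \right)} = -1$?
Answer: $- \frac{233909}{2} \approx -1.1695 \cdot 10^{5}$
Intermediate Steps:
$n{\left(o \right)} = 2 o \left(6 + o\right)$ ($n{\left(o \right)} = \left(6 + o\right) 2 o = 2 o \left(6 + o\right)$)
$q{\left(x,p \right)} = - \frac{9}{2} - x + 6 p$ ($q{\left(x,p \right)} = - \frac{9}{2} + \left(- x + 6 p\right) = - \frac{9}{2} - x + 6 p$)
$- 247 q{\left(2,n{\left(4 \right)} \right)} = - 247 \left(- \frac{9}{2} - 2 + 6 \cdot 2 \cdot 4 \left(6 + 4\right)\right) = - 247 \left(- \frac{9}{2} - 2 + 6 \cdot 2 \cdot 4 \cdot 10\right) = - 247 \left(- \frac{9}{2} - 2 + 6 \cdot 80\right) = - 247 \left(- \frac{9}{2} - 2 + 480\right) = \left(-247\right) \frac{947}{2} = - \frac{233909}{2}$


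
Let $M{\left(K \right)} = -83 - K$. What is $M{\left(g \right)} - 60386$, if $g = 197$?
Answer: $-60666$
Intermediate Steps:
$M{\left(g \right)} - 60386 = \left(-83 - 197\right) - 60386 = -280 - 60386 = -60666$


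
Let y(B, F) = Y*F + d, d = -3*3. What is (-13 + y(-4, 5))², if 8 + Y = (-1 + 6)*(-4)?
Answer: 26244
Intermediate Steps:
d = -9
Y = -28 (Y = -8 + (-1 + 6)*(-4) = -8 + 5*(-4) = -8 - 20 = -28)
y(B, F) = -9 - 28*F (y(B, F) = -28*F - 9 = -9 - 28*F)
(-13 + y(-4, 5))² = (-13 + (-9 - 28*5))² = (-13 + (-9 - 140))² = (-13 - 149)² = (-162)² = 26244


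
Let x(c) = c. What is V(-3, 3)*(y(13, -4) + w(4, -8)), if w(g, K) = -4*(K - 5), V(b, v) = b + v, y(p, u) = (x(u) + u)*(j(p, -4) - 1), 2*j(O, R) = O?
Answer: 0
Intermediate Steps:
j(O, R) = O/2
y(p, u) = 2*u*(-1 + p/2) (y(p, u) = (u + u)*(p/2 - 1) = (2*u)*(-1 + p/2) = 2*u*(-1 + p/2))
w(g, K) = 20 - 4*K (w(g, K) = -4*(-5 + K) = 20 - 4*K)
V(-3, 3)*(y(13, -4) + w(4, -8)) = (-3 + 3)*(-4*(-2 + 13) + (20 - 4*(-8))) = 0*(-4*11 + (20 + 32)) = 0*(-44 + 52) = 0*8 = 0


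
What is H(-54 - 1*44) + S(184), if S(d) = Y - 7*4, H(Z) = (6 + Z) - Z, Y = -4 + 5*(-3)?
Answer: -41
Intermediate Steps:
Y = -19 (Y = -4 - 15 = -19)
H(Z) = 6
S(d) = -47 (S(d) = -19 - 7*4 = -19 - 28 = -47)
H(-54 - 1*44) + S(184) = 6 - 47 = -41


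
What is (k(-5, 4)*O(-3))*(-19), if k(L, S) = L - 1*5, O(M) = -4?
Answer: -760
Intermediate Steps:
k(L, S) = -5 + L (k(L, S) = L - 5 = -5 + L)
(k(-5, 4)*O(-3))*(-19) = ((-5 - 5)*(-4))*(-19) = -10*(-4)*(-19) = 40*(-19) = -760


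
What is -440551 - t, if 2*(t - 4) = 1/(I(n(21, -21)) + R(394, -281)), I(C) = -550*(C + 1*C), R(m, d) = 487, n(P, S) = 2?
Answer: -1509341429/3426 ≈ -4.4056e+5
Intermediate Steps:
I(C) = -1100*C (I(C) = -550*(C + C) = -1100*C)
t = 13703/3426 (t = 4 + 1/(2*(-1100*2 + 487)) = 4 + 1/(2*(-2200 + 487)) = 4 + (1/2)/(-1713) = 4 + (1/2)*(-1/1713) = 4 - 1/3426 = 13703/3426 ≈ 3.9997)
-440551 - t = -440551 - 1*13703/3426 = -440551 - 13703/3426 = -1509341429/3426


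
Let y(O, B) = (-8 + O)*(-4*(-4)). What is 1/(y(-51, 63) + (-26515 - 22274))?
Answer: -1/49733 ≈ -2.0107e-5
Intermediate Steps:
y(O, B) = -128 + 16*O (y(O, B) = (-8 + O)*16 = -128 + 16*O)
1/(y(-51, 63) + (-26515 - 22274)) = 1/((-128 + 16*(-51)) + (-26515 - 22274)) = 1/((-128 - 816) - 48789) = 1/(-944 - 48789) = 1/(-49733) = -1/49733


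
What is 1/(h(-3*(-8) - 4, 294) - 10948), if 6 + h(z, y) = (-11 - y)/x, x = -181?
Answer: -181/1982369 ≈ -9.1305e-5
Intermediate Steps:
h(z, y) = -1075/181 + y/181 (h(z, y) = -6 + (-11 - y)/(-181) = -6 + (-11 - y)*(-1/181) = -6 + (11/181 + y/181) = -1075/181 + y/181)
1/(h(-3*(-8) - 4, 294) - 10948) = 1/((-1075/181 + (1/181)*294) - 10948) = 1/((-1075/181 + 294/181) - 10948) = 1/(-781/181 - 10948) = 1/(-1982369/181) = -181/1982369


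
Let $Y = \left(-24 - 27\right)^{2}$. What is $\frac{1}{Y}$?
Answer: $\frac{1}{2601} \approx 0.00038447$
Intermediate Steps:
$Y = 2601$ ($Y = \left(-51\right)^{2} = 2601$)
$\frac{1}{Y} = \frac{1}{2601}$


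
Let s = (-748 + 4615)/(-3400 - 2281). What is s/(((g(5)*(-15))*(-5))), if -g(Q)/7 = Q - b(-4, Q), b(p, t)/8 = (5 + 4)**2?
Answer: -1289/639254525 ≈ -2.0164e-6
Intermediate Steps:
b(p, t) = 648 (b(p, t) = 8*(5 + 4)**2 = 8*9**2 = 8*81 = 648)
g(Q) = 4536 - 7*Q (g(Q) = -7*(Q - 1*648) = -7*(Q - 648) = -7*(-648 + Q) = 4536 - 7*Q)
s = -3867/5681 (s = 3867/(-5681) = 3867*(-1/5681) = -3867/5681 ≈ -0.68069)
s/(((g(5)*(-15))*(-5))) = -3867*1/(75*(4536 - 7*5))/5681 = -3867*1/(75*(4536 - 35))/5681 = -3867/(5681*((4501*(-15))*(-5))) = -3867/(5681*((-67515*(-5)))) = -3867/5681/337575 = -3867/5681*1/337575 = -1289/639254525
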